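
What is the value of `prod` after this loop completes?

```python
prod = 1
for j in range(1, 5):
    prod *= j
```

4! = 24
`prod` takes the values: 1 → 2 → 6 → 24

Answer: 24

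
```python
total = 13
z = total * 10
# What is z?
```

Trace:
`total = 13` → total = 13
`z = total * 10` → z = 130
So z = 130

Answer: 130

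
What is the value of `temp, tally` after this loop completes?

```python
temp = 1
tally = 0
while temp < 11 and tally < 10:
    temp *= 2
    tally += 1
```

Double until >= 11 or 10 iterations
`temp, tally` takes the values: (1, 0) → (2, 0) → (2, 1) → (4, 1) → (4, 2) → (8, 2) → (8, 3) → (16, 3) → (16, 4)

Answer: 16, 4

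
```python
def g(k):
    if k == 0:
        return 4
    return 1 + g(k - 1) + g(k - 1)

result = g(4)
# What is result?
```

g(k) = 1 + 2·g(k-1), g(0)=4. Closed form: (4+1)·2^4 - 1 = 79.

Answer: 79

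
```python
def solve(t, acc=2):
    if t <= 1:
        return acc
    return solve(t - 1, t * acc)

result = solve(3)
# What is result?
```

Accumulator trace (n, acc): (3, 2) -> (2, 6) -> (1, 12) -> return 12

Answer: 12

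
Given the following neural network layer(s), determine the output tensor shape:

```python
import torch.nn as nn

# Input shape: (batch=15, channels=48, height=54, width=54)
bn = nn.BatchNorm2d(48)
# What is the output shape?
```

Input: (15, 48, 54, 54) -> Output: (15, 48, 54, 54)

Answer: (15, 48, 54, 54)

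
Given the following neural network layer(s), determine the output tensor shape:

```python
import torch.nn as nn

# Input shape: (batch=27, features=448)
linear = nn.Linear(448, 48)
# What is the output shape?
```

Input: (27, 448) -> Output: (27, 48)

Answer: (27, 48)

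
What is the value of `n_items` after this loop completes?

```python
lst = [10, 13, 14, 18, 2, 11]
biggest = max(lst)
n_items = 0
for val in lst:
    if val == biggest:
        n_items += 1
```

Count of max value 18 in [10, 13, 14, 18, 2, 11]
`n_items` takes the values: 0 → 1

Answer: 1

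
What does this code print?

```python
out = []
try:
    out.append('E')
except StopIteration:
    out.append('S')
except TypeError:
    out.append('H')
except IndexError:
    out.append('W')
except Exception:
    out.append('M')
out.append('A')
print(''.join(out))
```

Execution trace: 'E' (try body, no exception) → 'A' (after the try/except). Output: EA

Answer: EA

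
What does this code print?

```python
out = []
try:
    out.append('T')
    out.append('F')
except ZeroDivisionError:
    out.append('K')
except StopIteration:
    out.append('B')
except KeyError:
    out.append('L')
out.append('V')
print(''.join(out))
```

Execution trace: 'T' (try body) → 'F' (try body, no exception) → 'V' (after the try/except). Output: TFV

Answer: TFV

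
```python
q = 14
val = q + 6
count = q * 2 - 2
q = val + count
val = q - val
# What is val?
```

Trace:
`q = 14` → q = 14
`val = q + 6` → val = 20
`count = q * 2 - 2` → count = 26
`q = val + count` → q = 46
`val = q - val` → val = 26
So val = 26

Answer: 26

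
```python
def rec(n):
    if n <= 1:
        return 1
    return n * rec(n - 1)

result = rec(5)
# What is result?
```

rec(5) = 5 * 4 * 3 * 2 * 1 = 120

Answer: 120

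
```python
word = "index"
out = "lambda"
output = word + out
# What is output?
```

Trace:
`word = "index"` → word = 'index'
`out = "lambda"` → out = 'lambda'
`output = word + out` → output = 'indexlambda'
So output = 'indexlambda'

Answer: 'indexlambda'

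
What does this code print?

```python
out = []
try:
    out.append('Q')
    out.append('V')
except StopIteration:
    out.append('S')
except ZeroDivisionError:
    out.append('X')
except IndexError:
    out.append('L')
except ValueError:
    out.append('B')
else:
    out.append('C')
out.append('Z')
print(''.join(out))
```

Execution trace: 'Q' (try body) → 'V' (try body, no exception) → 'C' (else) → 'Z' (after the try/except). Output: QVCZ

Answer: QVCZ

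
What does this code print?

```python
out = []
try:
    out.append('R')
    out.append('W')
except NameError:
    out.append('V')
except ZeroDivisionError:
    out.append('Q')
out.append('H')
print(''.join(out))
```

Execution trace: 'R' (try body) → 'W' (try body, no exception) → 'H' (after the try/except). Output: RWH

Answer: RWH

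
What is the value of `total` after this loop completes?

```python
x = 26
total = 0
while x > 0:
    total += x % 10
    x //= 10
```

Sum digits of 26
`total` takes the values: 0 → 6 → 8

Answer: 8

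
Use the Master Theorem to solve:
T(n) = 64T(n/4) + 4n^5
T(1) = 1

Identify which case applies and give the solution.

a=64, b=4, f(n)=4n^5. log_4(64) = 3. Since c=5 > 3 and the regularity condition holds (64(n/4)^5 = (64/4^5)n^5 with 64/4^5 < 1), Case 3 applies: T(n) = Θ(f(n)) = O(n^5).

Answer: O(n^5) - Case 3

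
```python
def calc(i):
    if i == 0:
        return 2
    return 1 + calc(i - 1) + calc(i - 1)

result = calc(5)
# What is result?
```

calc(i) = 1 + 2·calc(i-1), calc(0)=2. Closed form: (2+1)·2^5 - 1 = 95.

Answer: 95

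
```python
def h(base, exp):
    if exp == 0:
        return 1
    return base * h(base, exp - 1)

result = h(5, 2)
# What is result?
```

h(5, 2) = 5 * 5 = 25

Answer: 25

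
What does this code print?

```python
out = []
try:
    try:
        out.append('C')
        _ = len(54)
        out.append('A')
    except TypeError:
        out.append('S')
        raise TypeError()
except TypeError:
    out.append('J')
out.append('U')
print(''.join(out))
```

Execution trace: 'C' (inner try body) → 'S' (inner except TypeError) → 'J' (outer except TypeError) → 'U' (after the try/except). Output: CSJU

Answer: CSJU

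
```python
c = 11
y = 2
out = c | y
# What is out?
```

Trace:
`c = 11` → c = 11
`y = 2` → y = 2
`out = c | y` → out = 11
So out = 11

Answer: 11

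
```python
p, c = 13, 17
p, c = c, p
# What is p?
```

Trace:
`p, c = 13, 17` → p = 13; c = 17
`p, c = c, p` → p = 17; c = 13
So p = 17

Answer: 17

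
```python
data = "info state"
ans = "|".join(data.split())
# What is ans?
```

Trace:
`data = "info state"` → data = 'info state'
`ans = "|".join(data.split())` → ans = 'info|state'
So ans = 'info|state'

Answer: 'info|state'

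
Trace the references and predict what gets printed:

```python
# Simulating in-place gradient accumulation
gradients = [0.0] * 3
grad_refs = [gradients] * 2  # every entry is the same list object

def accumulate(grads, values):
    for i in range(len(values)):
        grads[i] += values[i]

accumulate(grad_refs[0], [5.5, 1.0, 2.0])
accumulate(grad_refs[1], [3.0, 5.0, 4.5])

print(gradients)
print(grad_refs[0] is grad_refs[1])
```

Key concept: gradient accumulation aliasing.
Step by step:
`gradients = [0.0] * 3` → gradients = [0.0, 0.0, 0.0]
`grad_refs = [gradients] * 2` → grad_refs = [[0.0, 0.0, 0.0], [0.0, 0.0, 0.0]]
`accumulate(grad_refs[0], [5.5, 1.0, 2.0])` → gradients = [5.5, 1.0, 2.0]; grad_refs = [[5.5, 1.0, 2.0], [5.5, 1.0, 2.0]]
`accumulate(grad_refs[1], [3.0, 5.0, 4.5])` → gradients = [8.5, 6.0, 6.5]; grad_refs = [[8.5, 6.0, 6.5], [8.5, 6.0, 6.5]]
`print(gradients)` → prints [8.5, 6.0, 6.5]
`print(grad_refs[0] is grad_refs[1])` → prints True

Answer:
[8.5, 6.0, 6.5]
True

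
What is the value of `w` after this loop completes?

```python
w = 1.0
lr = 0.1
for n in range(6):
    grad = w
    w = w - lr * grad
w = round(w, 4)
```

Gradient descent: w = 1.0 * (1 - 0.1)^6
`w` takes the values: 1.0 → 0.9 → 0.81 → 0.729 → 0.6561 → 0.59049 → 0.531441 → 0.5314

Answer: 0.5314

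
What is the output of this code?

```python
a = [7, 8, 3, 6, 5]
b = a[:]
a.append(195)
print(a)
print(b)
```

Key concept: slice [:] creates copy.
Step by step:
`a = [7, 8, 3, 6, 5]` → a = [7, 8, 3, 6, 5]
`b = a[:]` → b = [7, 8, 3, 6, 5]
`a.append(195)` → a = [7, 8, 3, 6, 5, 195]
`print(a)` → prints [7, 8, 3, 6, 5, 195]
`print(b)` → prints [7, 8, 3, 6, 5]

Answer:
[7, 8, 3, 6, 5, 195]
[7, 8, 3, 6, 5]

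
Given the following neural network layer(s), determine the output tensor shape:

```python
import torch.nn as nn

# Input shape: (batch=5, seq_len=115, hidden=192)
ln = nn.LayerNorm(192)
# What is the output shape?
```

Input: (5, 115, 192) -> Output: (5, 115, 192)

Answer: (5, 115, 192)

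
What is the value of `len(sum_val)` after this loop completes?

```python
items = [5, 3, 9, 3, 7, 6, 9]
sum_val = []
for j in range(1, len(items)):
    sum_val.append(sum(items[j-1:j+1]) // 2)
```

Number of 2-element averages
`sum_val` takes the values: [] → [4] → [4, 6] → [4, 6, 6] → [4, 6, 6, 5] → [4, 6, 6, 5, 6] → [4, 6, 6, 5, 6, 7]
So `len(sum_val)` = 6

Answer: 6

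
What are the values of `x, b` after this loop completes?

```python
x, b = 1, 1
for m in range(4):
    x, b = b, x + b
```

Fibonacci: after 4 iterations
`x, b` takes the values: (1, 1) → (1, 2) → (2, 3) → (3, 5) → (5, 8)

Answer: 5, 8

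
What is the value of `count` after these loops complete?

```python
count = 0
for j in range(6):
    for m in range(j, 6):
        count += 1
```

Upper triangle: 6 + 5 + ... + 1
`count` takes the values: 0 → 1 → 2 → 3 → 4 → 5 → 6 → 7 → 8 → 9 → 10 → 11 → 12 → 13 → 14 → 15 → 16 → 17 → 18 → 19 → 20 → 21

Answer: 21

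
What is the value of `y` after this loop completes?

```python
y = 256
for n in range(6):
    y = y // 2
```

Halve 6 times: 256 // 2^6 = 4
`y` takes the values: 256 → 128 → 64 → 32 → 16 → 8 → 4

Answer: 4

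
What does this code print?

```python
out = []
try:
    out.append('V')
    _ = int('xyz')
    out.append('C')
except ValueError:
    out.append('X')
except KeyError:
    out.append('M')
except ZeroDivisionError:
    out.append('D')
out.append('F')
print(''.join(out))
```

Execution trace: 'V' (try body) → 'X' (except ValueError) → 'F' (after the try/except). Output: VXF

Answer: VXF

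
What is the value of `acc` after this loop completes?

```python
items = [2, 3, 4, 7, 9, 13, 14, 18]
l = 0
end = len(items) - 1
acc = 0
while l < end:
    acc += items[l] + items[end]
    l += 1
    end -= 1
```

Sum of pairs from ends
`acc` takes the values: 0 → 20 → 37 → 54 → 70

Answer: 70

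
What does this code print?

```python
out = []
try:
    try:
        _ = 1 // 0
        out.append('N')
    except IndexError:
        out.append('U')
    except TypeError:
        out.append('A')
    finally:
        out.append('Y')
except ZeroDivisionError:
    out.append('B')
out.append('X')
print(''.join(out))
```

Execution trace: 'Y' (inner finally) → 'B' (outer except ZeroDivisionError) → 'X' (after the try/except). Output: YBX

Answer: YBX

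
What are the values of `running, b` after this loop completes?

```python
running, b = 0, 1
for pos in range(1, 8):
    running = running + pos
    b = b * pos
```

Sum and factorial of 1 to 7
`running, b` takes the values: (0, 1) → (1, 1) → (3, 1) → (3, 2) → (6, 2) → (6, 6) → (10, 6) → (10, 24) → (15, 24) → (15, 120) → (21, 120) → (21, 720) → (28, 720) → (28, 5040)

Answer: 28, 5040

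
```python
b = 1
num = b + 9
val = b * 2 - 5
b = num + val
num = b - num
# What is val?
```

Trace:
`b = 1` → b = 1
`num = b + 9` → num = 10
`val = b * 2 - 5` → val = -3
`b = num + val` → b = 7
`num = b - num` → num = -3
So val = -3

Answer: -3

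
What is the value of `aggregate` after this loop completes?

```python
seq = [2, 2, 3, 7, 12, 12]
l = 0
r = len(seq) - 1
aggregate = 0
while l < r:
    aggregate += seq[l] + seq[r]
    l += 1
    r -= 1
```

Sum of pairs from ends
`aggregate` takes the values: 0 → 14 → 28 → 38

Answer: 38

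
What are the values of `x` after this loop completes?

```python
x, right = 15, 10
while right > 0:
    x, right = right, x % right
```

GCD of 15 and 10
`x` takes the values: 15 → 10 → 5

Answer: 5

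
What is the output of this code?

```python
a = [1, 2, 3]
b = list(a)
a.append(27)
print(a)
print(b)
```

Key concept: list() constructor creates copy.
Step by step:
`a = [1, 2, 3]` → a = [1, 2, 3]
`b = list(a)` → b = [1, 2, 3]
`a.append(27)` → a = [1, 2, 3, 27]
`print(a)` → prints [1, 2, 3, 27]
`print(b)` → prints [1, 2, 3]

Answer:
[1, 2, 3, 27]
[1, 2, 3]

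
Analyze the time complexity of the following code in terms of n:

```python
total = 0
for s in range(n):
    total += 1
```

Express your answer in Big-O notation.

Each loop level contributes: n. Multiplying the contributions gives O(n).

Answer: O(n)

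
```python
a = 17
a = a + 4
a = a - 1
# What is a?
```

Trace:
`a = 17` → a = 17
`a = a + 4` → a = 21
`a = a - 1` → a = 20
So a = 20

Answer: 20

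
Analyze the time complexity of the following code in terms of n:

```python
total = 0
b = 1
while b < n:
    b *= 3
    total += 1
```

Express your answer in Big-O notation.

Each loop level contributes: log n. Multiplying the contributions gives O(log n).

Answer: O(log n)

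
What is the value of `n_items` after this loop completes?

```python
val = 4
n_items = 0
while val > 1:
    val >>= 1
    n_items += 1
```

Count right shifts until 1
`n_items` takes the values: 0 → 1 → 2

Answer: 2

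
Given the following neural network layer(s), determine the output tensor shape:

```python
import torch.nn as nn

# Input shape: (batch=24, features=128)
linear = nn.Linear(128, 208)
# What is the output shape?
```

Input: (24, 128) -> Output: (24, 208)

Answer: (24, 208)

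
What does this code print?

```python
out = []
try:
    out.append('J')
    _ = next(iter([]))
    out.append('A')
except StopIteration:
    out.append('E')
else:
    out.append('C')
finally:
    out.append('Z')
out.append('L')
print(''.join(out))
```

Execution trace: 'J' (try body) → 'E' (except StopIteration) → 'Z' (finally) → 'L' (after the try/except). Output: JEZL

Answer: JEZL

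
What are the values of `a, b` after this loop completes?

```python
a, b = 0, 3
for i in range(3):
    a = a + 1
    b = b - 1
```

a goes 0→3, b goes 3→0
`a, b` takes the values: (0, 3) → (1, 3) → (1, 2) → (2, 2) → (2, 1) → (3, 1) → (3, 0)

Answer: 3, 0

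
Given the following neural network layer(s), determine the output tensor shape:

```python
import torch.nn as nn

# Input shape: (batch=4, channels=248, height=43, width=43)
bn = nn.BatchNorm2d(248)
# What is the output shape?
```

Input: (4, 248, 43, 43) -> Output: (4, 248, 43, 43)

Answer: (4, 248, 43, 43)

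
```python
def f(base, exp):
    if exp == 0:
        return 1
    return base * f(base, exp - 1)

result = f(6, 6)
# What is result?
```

f(6, 6) = 6 * 6 * 6 * 6 * 6 * 6 = 46656

Answer: 46656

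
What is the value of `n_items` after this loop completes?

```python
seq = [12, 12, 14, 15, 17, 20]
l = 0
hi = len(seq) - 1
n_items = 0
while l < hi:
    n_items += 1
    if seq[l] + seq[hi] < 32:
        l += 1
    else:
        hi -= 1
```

Steps to find pair summing to 32
`n_items` takes the values: 0 → 1 → 2 → 3 → 4 → 5

Answer: 5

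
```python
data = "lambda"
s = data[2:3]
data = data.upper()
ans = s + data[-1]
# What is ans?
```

Trace:
`data = "lambda"` → data = 'lambda'
`s = data[2:3]` → s = 'm'
`data = data.upper()` → data = 'LAMBDA'
`ans = s + data[-1]` → ans = 'mA'
So ans = 'mA'

Answer: 'mA'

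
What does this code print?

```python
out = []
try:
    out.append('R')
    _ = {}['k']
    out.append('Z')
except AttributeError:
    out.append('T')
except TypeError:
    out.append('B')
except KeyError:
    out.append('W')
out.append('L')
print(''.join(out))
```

Execution trace: 'R' (try body) → 'W' (except KeyError) → 'L' (after the try/except). Output: RWL

Answer: RWL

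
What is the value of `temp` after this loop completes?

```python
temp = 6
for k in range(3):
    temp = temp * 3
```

Multiply by 3, 3 times: 6 * 3^3 = 162
`temp` takes the values: 6 → 18 → 54 → 162

Answer: 162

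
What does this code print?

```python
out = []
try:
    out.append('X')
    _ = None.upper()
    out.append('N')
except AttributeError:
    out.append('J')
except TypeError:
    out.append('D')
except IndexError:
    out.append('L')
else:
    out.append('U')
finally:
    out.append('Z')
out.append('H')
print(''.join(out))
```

Execution trace: 'X' (try body) → 'J' (except AttributeError) → 'Z' (finally) → 'H' (after the try/except). Output: XJZH

Answer: XJZH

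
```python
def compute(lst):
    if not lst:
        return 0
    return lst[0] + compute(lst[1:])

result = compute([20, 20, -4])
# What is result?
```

20 + 20 + (-4) + 0 = 36

Answer: 36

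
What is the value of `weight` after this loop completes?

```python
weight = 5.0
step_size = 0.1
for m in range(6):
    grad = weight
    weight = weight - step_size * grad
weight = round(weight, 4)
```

Gradient descent: w = 5.0 * (1 - 0.1)^6
`weight` takes the values: 5.0 → 4.5 → 4.05 → 3.645 → 3.2805 → 2.95245 → 2.657205 → 2.6572

Answer: 2.6572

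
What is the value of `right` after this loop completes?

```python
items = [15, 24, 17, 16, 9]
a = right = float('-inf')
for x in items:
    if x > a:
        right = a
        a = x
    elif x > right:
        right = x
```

Second largest (with repeats) in [15, 24, 17, 16, 9]
`right` takes the values: -inf → 15 → 17

Answer: 17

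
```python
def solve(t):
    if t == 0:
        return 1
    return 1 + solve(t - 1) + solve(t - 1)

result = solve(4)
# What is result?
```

solve(t) = 1 + 2·solve(t-1), solve(0)=1. Closed form: (1+1)·2^4 - 1 = 31.

Answer: 31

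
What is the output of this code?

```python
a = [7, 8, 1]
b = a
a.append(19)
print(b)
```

Key concept: basic list aliasing.
Step by step:
`a = [7, 8, 1]` → a = [7, 8, 1]
`b = a` → b = [7, 8, 1] (same object as a)
`a.append(19)` → a = [7, 8, 1, 19] (same object as b); b = [7, 8, 1, 19] (same object as a)
`print(b)` → prints [7, 8, 1, 19]

Answer: [7, 8, 1, 19]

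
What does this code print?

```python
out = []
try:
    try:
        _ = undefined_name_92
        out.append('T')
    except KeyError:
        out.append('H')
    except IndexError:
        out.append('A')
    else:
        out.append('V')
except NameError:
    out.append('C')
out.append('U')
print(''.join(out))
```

Execution trace: 'C' (outer except NameError) → 'U' (after the try/except). Output: CU

Answer: CU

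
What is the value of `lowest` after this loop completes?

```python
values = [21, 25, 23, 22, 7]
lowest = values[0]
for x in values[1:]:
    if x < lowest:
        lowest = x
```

Minimum of [21, 25, 23, 22, 7]
`lowest` takes the values: 21 → 7

Answer: 7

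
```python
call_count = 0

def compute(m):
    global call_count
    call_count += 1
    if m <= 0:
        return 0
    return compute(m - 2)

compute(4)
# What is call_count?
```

Linear recursion stepping by 2: 3 calls from m=4 down to ≤0.

Answer: 3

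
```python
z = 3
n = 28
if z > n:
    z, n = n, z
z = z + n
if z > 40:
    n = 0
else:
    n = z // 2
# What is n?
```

Trace:
`z = 3` → z = 3
`n = 28` → n = 28
`if z > n: ...` → z > n is False → no variable changes
`z = z + n` → z = 31
`if z > 40: ...` → z > 40 is False, take else branch → n = 15
So n = 15

Answer: 15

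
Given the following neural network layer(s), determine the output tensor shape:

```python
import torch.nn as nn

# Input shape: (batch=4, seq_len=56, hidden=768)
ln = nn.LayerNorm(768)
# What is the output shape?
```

Input: (4, 56, 768) -> Output: (4, 56, 768)

Answer: (4, 56, 768)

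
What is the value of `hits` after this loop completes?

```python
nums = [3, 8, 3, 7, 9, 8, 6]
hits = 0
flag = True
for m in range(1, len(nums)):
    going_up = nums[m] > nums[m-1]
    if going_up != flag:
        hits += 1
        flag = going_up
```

Count direction changes in [3, 8, 3, 7, 9, 8, 6]
`hits` takes the values: 0 → 1 → 2 → 3

Answer: 3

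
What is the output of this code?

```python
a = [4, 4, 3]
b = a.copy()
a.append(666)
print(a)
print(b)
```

Key concept: list.copy() creates independent copy.
Step by step:
`a = [4, 4, 3]` → a = [4, 4, 3]
`b = a.copy()` → b = [4, 4, 3]
`a.append(666)` → a = [4, 4, 3, 666]
`print(a)` → prints [4, 4, 3, 666]
`print(b)` → prints [4, 4, 3]

Answer:
[4, 4, 3, 666]
[4, 4, 3]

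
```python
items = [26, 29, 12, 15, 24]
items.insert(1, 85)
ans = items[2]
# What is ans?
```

Trace:
`items = [26, 29, 12, 15, 24]` → items = [26, 29, 12, 15, 24]
`items.insert(1, 85)` → items = [26, 85, 29, 12, 15, 24]
`ans = items[2]` → ans = 29
So ans = 29

Answer: 29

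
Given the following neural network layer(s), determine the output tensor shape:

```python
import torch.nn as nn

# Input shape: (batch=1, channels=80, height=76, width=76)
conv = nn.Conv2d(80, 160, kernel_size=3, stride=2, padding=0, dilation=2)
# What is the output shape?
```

Input: (1, 80, 76, 76) -> Output: (1, 160, 36, 36)

Answer: (1, 160, 36, 36)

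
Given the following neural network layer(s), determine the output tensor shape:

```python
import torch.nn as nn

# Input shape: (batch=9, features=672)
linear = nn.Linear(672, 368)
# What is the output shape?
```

Input: (9, 672) -> Output: (9, 368)

Answer: (9, 368)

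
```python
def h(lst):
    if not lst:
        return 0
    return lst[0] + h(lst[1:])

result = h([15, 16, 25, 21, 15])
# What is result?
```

15 + 16 + 25 + 21 + 15 + 0 = 92

Answer: 92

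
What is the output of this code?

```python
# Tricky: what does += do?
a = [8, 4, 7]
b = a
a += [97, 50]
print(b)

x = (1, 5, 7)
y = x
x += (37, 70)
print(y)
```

Key concept: += behavior differs for mutable vs immutable.
Step by step:
`a = [8, 4, 7]` → a = [8, 4, 7]
`b = a` → b = [8, 4, 7] (same object as a)
`a += [97, 50]` → a = [8, 4, 7, 97, 50] (same object as b); b = [8, 4, 7, 97, 50] (same object as a)
`print(b)` → prints [8, 4, 7, 97, 50]
`x = (1, 5, 7)` → x = (1, 5, 7)
`y = x` → y = (1, 5, 7)
`x += (37, 70)` → x = (1, 5, 7, 37, 70)
`print(y)` → prints (1, 5, 7)

Answer:
[8, 4, 7, 97, 50]
(1, 5, 7)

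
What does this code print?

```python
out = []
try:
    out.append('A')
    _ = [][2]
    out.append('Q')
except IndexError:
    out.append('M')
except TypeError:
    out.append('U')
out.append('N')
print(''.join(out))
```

Execution trace: 'A' (try body) → 'M' (except IndexError) → 'N' (after the try/except). Output: AMN

Answer: AMN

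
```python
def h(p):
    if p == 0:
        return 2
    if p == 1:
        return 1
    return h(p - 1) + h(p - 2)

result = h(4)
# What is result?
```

Build up from base cases: h(0)=2, h(1)=1, h(2)=3, h(3)=4, h(4)=7

Answer: 7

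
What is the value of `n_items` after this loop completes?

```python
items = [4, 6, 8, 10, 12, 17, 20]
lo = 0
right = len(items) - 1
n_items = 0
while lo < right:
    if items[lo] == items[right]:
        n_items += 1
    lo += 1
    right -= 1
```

Count matching pairs from ends
`n_items` takes the values: 0

Answer: 0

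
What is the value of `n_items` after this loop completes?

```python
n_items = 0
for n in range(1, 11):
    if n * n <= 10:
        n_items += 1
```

Count numbers where n² ≤ 10
`n_items` takes the values: 0 → 1 → 2 → 3

Answer: 3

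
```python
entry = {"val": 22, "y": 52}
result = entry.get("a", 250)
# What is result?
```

Trace:
`entry = {"val": 22, "y": 52}` → entry = {'val': 22, 'y': 52}
`result = entry.get("a", 250)` → result = 250
So result = 250

Answer: 250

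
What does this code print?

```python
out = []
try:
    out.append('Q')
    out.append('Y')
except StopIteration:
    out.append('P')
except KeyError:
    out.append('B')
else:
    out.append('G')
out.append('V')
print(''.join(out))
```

Execution trace: 'Q' (try body) → 'Y' (try body, no exception) → 'G' (else) → 'V' (after the try/except). Output: QYGV

Answer: QYGV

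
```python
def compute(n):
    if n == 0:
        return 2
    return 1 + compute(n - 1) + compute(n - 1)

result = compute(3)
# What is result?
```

compute(n) = 1 + 2·compute(n-1), compute(0)=2. Closed form: (2+1)·2^3 - 1 = 23.

Answer: 23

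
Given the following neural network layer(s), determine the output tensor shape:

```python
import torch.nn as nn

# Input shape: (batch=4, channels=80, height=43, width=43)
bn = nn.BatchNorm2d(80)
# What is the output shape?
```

Input: (4, 80, 43, 43) -> Output: (4, 80, 43, 43)

Answer: (4, 80, 43, 43)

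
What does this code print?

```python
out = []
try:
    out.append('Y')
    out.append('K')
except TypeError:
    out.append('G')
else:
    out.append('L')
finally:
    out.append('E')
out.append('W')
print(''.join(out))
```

Execution trace: 'Y' (try body) → 'K' (try body, no exception) → 'L' (else) → 'E' (finally) → 'W' (after the try/except). Output: YKLEW

Answer: YKLEW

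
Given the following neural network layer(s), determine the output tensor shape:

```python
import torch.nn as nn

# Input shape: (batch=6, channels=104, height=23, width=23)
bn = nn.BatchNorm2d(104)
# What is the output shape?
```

Input: (6, 104, 23, 23) -> Output: (6, 104, 23, 23)

Answer: (6, 104, 23, 23)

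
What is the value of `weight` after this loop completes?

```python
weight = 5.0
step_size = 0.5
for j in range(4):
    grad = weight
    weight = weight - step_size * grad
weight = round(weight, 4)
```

Gradient descent: w = 5.0 * (1 - 0.5)^4
`weight` takes the values: 5.0 → 2.5 → 1.25 → 0.625 → 0.3125

Answer: 0.3125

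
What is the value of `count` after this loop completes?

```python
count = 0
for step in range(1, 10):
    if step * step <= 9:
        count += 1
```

Count numbers where step² ≤ 9
`count` takes the values: 0 → 1 → 2 → 3

Answer: 3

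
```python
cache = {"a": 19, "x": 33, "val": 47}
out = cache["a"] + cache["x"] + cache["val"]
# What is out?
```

Trace:
`cache = {"a": 19, "x": 33, "val": 47}` → cache = {'a': 19, 'x': 33, 'val': 47}
`out = cache["a"] + cache["x"] + cache["val"]` → out = 99
So out = 99

Answer: 99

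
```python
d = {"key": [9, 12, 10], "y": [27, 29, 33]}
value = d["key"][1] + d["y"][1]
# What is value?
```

Trace:
`d = {"key": [9, 12, 10], "y": [27, 29, 33]}` → d = {'key': [9, 12, 10], 'y': [27, 29, 33]}
`value = d["key"][1] + d["y"][1]` → value = 41
So value = 41

Answer: 41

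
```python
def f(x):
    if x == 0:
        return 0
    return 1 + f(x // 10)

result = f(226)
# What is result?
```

Count of digits of 226: 3

Answer: 3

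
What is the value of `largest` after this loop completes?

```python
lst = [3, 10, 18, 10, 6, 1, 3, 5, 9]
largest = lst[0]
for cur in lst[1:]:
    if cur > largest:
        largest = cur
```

Maximum of [3, 10, 18, 10, 6, 1, 3, 5, 9]
`largest` takes the values: 3 → 10 → 18

Answer: 18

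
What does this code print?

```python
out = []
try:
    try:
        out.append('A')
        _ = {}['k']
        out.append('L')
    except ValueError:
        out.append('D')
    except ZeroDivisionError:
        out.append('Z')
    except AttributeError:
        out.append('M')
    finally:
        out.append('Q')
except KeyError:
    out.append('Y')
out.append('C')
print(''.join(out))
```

Execution trace: 'A' (try body) → 'Q' (finally) → 'Y' (outer except KeyError) → 'C' (after the try/except). Output: AQYC

Answer: AQYC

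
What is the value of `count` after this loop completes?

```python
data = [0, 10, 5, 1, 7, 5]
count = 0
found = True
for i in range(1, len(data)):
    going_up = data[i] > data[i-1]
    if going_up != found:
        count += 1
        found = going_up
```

Count direction changes in [0, 10, 5, 1, 7, 5]
`count` takes the values: 0 → 1 → 2 → 3

Answer: 3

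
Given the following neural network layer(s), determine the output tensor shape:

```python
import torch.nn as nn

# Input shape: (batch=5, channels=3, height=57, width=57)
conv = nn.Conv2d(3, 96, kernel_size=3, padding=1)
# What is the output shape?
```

Input: (5, 3, 57, 57) -> Output: (5, 96, 57, 57)

Answer: (5, 96, 57, 57)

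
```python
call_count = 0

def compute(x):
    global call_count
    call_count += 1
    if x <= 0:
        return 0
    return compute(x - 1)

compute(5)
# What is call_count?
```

Linear recursion stepping by 1: 6 calls from x=5 down to ≤0.

Answer: 6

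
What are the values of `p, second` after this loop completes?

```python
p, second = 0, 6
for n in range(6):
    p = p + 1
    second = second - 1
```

p goes 0→6, second goes 6→0
`p, second` takes the values: (0, 6) → (1, 6) → (1, 5) → (2, 5) → (2, 4) → (3, 4) → (3, 3) → (4, 3) → (4, 2) → (5, 2) → (5, 1) → (6, 1) → (6, 0)

Answer: 6, 0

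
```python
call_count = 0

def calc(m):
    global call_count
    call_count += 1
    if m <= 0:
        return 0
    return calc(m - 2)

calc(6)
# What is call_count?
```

Linear recursion stepping by 2: 4 calls from m=6 down to ≤0.

Answer: 4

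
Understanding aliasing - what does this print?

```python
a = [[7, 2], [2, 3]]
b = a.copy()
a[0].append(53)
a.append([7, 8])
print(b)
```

Key concept: shallow copy with nested lists.
Step by step:
`a = [[7, 2], [2, 3]]` → a = [[7, 2], [2, 3]]
`b = a.copy()` → b = [[7, 2], [2, 3]]
`a[0].append(53)` → a = [[7, 2, 53], [2, 3]]; b = [[7, 2, 53], [2, 3]]
`a.append([7, 8])` → a = [[7, 2, 53], [2, 3], [7, 8]]
`print(b)` → prints [[7, 2, 53], [2, 3]]

Answer: [[7, 2, 53], [2, 3]]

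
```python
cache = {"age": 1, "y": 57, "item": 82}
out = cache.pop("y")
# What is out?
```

Trace:
`cache = {"age": 1, "y": 57, "item": 82}` → cache = {'age': 1, 'y': 57, 'item': 82}
`out = cache.pop("y")` → cache = {'age': 1, 'item': 82}; out = 57
So out = 57

Answer: 57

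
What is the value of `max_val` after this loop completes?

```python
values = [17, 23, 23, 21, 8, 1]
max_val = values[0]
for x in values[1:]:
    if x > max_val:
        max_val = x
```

Maximum of [17, 23, 23, 21, 8, 1]
`max_val` takes the values: 17 → 23

Answer: 23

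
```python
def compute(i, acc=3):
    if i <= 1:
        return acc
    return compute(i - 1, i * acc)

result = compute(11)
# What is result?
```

Accumulator trace (n, acc): (11, 3) -> (10, 33) -> (9, 330) -> (8, 2970) -> (7, 23760) -> (6, 166320) -> (5, 997920) -> (4, 4989600) -> (3, 19958400) -> (2, 59875200) -> (1, 119750400) -> return 119750400

Answer: 119750400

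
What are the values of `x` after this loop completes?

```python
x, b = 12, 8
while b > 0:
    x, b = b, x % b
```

GCD of 12 and 8
`x` takes the values: 12 → 8 → 4

Answer: 4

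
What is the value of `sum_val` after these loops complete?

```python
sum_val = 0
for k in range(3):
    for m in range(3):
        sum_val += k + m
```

Sum of all k+m for k,m in 3x3
`sum_val` takes the values: 0 → 1 → 3 → 4 → 6 → 9 → 11 → 14 → 18

Answer: 18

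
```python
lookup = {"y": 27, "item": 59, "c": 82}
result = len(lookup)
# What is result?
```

Trace:
`lookup = {"y": 27, "item": 59, "c": 82}` → lookup = {'y': 27, 'item': 59, 'c': 82}
`result = len(lookup)` → result = 3
So result = 3

Answer: 3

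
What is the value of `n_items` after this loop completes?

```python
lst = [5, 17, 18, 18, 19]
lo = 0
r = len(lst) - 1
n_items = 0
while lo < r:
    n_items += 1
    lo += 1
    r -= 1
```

Iterations until pointers meet (list length 5)
`n_items` takes the values: 0 → 1 → 2

Answer: 2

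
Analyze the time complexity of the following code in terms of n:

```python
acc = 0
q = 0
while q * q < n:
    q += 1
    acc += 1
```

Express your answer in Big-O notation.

Each loop level contributes: √n. Multiplying the contributions gives O(√n).

Answer: O(√n)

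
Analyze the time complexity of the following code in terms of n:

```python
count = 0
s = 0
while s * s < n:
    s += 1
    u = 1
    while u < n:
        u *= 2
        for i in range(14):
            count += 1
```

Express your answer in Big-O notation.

Each loop level contributes: √n × log n × 1. Multiplying the contributions gives O(√n log n).

Answer: O(√n log n)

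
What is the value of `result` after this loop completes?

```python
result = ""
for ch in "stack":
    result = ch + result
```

Reverse 'stack'
`result` takes the values: "" → "s" → "ts" → "ats" → "cats" → "kcats"

Answer: "kcats"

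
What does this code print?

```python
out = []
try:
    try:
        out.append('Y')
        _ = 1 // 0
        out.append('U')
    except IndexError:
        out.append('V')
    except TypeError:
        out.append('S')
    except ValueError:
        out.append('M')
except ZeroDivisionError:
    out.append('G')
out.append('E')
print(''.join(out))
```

Execution trace: 'Y' (try body) → 'G' (outer except ZeroDivisionError) → 'E' (after the try/except). Output: YGE

Answer: YGE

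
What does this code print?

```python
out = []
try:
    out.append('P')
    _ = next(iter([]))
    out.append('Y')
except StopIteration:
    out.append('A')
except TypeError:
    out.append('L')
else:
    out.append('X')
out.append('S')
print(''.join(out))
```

Execution trace: 'P' (try body) → 'A' (except StopIteration) → 'S' (after the try/except). Output: PAS

Answer: PAS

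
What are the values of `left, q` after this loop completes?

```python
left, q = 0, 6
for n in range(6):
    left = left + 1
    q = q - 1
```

left goes 0→6, q goes 6→0
`left, q` takes the values: (0, 6) → (1, 6) → (1, 5) → (2, 5) → (2, 4) → (3, 4) → (3, 3) → (4, 3) → (4, 2) → (5, 2) → (5, 1) → (6, 1) → (6, 0)

Answer: 6, 0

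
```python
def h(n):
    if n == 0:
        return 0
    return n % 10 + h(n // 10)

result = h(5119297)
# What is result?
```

Sum of digits of 5119297: 7 + 9 + 2 + 9 + 1 + 1 + 5 = 34

Answer: 34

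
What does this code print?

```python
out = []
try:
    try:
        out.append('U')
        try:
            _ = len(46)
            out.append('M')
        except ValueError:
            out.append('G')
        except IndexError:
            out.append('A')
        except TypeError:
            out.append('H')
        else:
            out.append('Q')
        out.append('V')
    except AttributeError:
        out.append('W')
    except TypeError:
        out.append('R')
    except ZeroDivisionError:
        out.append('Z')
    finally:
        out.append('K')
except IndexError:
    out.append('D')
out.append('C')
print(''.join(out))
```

Execution trace: 'U' (try body) → 'H' (inner except TypeError) → 'V' (try body, no exception) → 'K' (finally) → 'C' (after the try/except). Output: UHVKC

Answer: UHVKC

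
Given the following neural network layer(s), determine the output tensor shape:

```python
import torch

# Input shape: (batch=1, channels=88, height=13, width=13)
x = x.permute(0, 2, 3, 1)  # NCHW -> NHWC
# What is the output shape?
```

Input: (1, 88, 13, 13) -> Output: (1, 13, 13, 88)

Answer: (1, 13, 13, 88)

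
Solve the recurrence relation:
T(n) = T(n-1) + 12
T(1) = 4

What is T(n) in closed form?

Unrolling: T(n) = T(1) + 12·(n-1) = 4 + 12(n-1) = 12n - 8.

Answer: T(n) = 12n - 8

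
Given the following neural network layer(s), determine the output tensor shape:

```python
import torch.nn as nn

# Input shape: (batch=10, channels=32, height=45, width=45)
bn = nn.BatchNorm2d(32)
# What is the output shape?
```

Input: (10, 32, 45, 45) -> Output: (10, 32, 45, 45)

Answer: (10, 32, 45, 45)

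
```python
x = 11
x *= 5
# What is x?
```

Trace:
`x = 11` → x = 11
`x *= 5` → x = 55
So x = 55

Answer: 55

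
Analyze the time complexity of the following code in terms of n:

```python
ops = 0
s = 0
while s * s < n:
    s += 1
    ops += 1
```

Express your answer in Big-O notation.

Each loop level contributes: √n. Multiplying the contributions gives O(√n).

Answer: O(√n)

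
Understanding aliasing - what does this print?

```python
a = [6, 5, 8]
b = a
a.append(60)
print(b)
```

Key concept: basic list aliasing.
Step by step:
`a = [6, 5, 8]` → a = [6, 5, 8]
`b = a` → b = [6, 5, 8] (same object as a)
`a.append(60)` → a = [6, 5, 8, 60] (same object as b); b = [6, 5, 8, 60] (same object as a)
`print(b)` → prints [6, 5, 8, 60]

Answer: [6, 5, 8, 60]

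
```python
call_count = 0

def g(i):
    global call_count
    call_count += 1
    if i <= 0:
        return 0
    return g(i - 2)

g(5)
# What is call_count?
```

Linear recursion stepping by 2: 4 calls from i=5 down to ≤0.

Answer: 4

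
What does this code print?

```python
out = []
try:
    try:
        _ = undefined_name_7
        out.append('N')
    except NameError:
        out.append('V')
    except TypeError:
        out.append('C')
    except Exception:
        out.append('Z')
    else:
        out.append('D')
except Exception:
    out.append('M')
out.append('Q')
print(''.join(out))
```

Execution trace: 'V' (inner except NameError) → 'Q' (after the try/except). Output: VQ

Answer: VQ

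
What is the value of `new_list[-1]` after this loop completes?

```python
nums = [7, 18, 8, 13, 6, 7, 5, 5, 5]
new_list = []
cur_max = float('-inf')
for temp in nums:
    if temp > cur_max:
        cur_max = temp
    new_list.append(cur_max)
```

Running max ends at 18
`new_list` takes the values: [] → [7] → [7, 18] → [7, 18, 18] → [7, 18, 18, 18] → [7, 18, 18, 18, 18] → [7, 18, 18, 18, 18, 18] → [7, 18, 18, 18, 18, 18, 18] → [7, 18, 18, 18, 18, 18, 18, 18] → [7, 18, 18, 18, 18, 18, 18, 18, 18]
So `new_list[-1]` = 18

Answer: 18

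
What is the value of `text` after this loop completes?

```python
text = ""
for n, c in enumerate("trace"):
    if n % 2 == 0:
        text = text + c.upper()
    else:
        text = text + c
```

Uppercase even positions in 'trace'
`text` takes the values: "" → "T" → "Tr" → "TrA" → "TrAc" → "TrAcE"

Answer: "TrAcE"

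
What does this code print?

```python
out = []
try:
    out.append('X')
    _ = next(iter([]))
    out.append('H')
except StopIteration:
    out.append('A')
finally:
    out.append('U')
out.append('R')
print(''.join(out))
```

Execution trace: 'X' (try body) → 'A' (except StopIteration) → 'U' (finally) → 'R' (after the try/except). Output: XAUR

Answer: XAUR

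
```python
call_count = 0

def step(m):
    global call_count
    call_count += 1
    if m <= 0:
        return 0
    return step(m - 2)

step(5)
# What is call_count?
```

Linear recursion stepping by 2: 4 calls from m=5 down to ≤0.

Answer: 4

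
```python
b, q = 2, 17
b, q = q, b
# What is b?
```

Trace:
`b, q = 2, 17` → b = 2; q = 17
`b, q = q, b` → b = 17; q = 2
So b = 17

Answer: 17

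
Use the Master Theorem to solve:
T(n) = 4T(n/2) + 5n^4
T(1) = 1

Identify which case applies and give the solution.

a=4, b=2, f(n)=5n^4. log_2(4) = 2. Since c=4 > 2 and the regularity condition holds (4(n/2)^4 = (4/2^4)n^4 with 4/2^4 < 1), Case 3 applies: T(n) = Θ(f(n)) = O(n^4).

Answer: O(n^4) - Case 3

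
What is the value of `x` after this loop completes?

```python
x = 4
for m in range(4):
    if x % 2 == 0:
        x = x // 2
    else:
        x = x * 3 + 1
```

Collatz-style transformation from 4
`x` takes the values: 4 → 2 → 1 → 4 → 2

Answer: 2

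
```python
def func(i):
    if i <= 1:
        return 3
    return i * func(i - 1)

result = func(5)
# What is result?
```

func(5) = 5 * 4 * 3 * 2 * 3 = 360

Answer: 360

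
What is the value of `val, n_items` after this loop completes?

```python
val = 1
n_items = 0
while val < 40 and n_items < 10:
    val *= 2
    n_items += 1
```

Double until >= 40 or 10 iterations
`val, n_items` takes the values: (1, 0) → (2, 0) → (2, 1) → (4, 1) → (4, 2) → (8, 2) → (8, 3) → (16, 3) → (16, 4) → (32, 4) → (32, 5) → (64, 5) → (64, 6)

Answer: 64, 6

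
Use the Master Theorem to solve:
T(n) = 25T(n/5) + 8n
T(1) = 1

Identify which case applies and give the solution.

a=25, b=5, f(n)=8n. log_5(25) = 2. Since c=1 < 2, Case 1 applies: T(n) = Θ(n^log_b(a)) = O(n^2).

Answer: O(n^2) - Case 1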